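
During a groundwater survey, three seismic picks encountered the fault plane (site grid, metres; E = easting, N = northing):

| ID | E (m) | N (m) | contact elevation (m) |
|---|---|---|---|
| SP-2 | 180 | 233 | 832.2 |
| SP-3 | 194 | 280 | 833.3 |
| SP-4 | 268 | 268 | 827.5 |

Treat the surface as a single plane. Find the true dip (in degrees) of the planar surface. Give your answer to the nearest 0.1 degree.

Two edge vectors: SP-2→SP-3 = (14, 47, 1.1), SP-2→SP-4 = (88, 35, -4.7).
Normal n = (SP-2→SP-3) × (SP-2→SP-4) = (-259.4, 162.6, -3646).
So ∂z/∂E = −n_x/n_z = −0.07115 and ∂z/∂N = −n_y/n_z = 0.04460.
Gradient magnitude |∇z| = √(a² + b²) = √(0.00506 + 0.00199) = 0.08397.
True dip = arctan(0.08397) = 4.8°, dipping toward ESE (azimuth ≈ 122°).

4.8°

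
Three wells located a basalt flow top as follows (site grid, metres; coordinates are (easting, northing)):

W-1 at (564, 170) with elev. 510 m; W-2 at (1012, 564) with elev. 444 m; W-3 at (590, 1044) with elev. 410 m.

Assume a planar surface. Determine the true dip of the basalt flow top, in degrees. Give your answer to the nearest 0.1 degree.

Let the plane be z = a·E + b·N + c.
W-2−W-1: 448a + 394b = −66;  W-3−W-1: 26a + 874b = −100.
Solving gives a = −0.04795, b = −0.11299.
Gradient magnitude |∇z| = √(a² + b²) = √(0.00230 + 0.01277) = 0.12274.
True dip = arctan(0.12274) = 7.0°, dipping toward NNE (azimuth ≈ 023°).

7.0°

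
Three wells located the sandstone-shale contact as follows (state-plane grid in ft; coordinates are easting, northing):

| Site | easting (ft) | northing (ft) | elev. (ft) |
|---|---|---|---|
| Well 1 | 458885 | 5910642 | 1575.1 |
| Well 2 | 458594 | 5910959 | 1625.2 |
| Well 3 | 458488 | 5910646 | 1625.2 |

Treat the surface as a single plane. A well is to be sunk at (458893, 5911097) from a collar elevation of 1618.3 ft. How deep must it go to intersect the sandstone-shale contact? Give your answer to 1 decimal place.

Let the plane be z = a·easting + b·northing + c.
Well 2−Well 1: −291a + 317b = 50.1;  Well 3−Well 1: −397a + 4b = 50.1.
Solving gives a = −0.125767334, b = 0.042592132.
Then c = 1575.1 − a·458885 − b·5910642 = −192459.00.
At (458893, 5911097): z_contact = −57713.75 + 251766.22 − 192459.00 = 1593.47 ft.
Depth below ground = 1618.3 − 1593.47 = 24.8 ft.

24.8 ft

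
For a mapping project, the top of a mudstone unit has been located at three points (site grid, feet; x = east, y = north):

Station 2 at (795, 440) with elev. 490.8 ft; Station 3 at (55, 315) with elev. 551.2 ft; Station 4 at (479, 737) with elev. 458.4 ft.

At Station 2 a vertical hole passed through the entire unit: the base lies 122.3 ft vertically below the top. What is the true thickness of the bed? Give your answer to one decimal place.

Let the plane be z = a·x + b·y + c.
Station 3−Station 2: −740a − 125b = 60.4;  Station 4−Station 2: −316a + 297b = −32.4.
Solving gives a = −0.05357, b = −0.16608.
|∇z| = √(a²+b²) = 0.17451, so dip δ = arctan(0.17451) = 9.90°.
True thickness = vertical thickness × cos δ = 122.3 × cos 9.90° = 120.5 ft.

120.5 ft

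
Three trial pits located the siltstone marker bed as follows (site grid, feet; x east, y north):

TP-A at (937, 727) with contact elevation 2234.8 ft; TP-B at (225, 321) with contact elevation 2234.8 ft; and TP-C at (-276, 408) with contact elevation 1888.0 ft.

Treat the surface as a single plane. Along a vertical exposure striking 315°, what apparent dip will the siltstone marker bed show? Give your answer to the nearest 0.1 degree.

Let the plane be z = a·x + b·y + c.
TP-B−TP-A: −712a − 406b = 0;  TP-C−TP-A: −1213a − 319b = −346.8.
Solving gives a = 0.53062, b = −0.93055.
Unit vector along 315° is (sin 315°, cos 315°) = (-0.7071, 0.7071).
Slope in that direction = a·(-0.7071) + b·(0.7071) = −1.03321.
Apparent dip = arctan|1.03321| = 45.9° (true dip is 47.0°, so apparent ≤ true as expected).

45.9°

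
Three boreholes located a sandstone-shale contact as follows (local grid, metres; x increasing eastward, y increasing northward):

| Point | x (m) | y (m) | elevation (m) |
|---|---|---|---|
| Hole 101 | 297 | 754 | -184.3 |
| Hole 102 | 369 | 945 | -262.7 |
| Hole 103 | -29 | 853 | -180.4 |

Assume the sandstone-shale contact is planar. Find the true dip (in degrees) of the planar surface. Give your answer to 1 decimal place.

Let the plane be z = a·x + b·y + c.
Hole 102−Hole 101: 72a + 191b = −78.4;  Hole 103−Hole 101: −326a + 99b = 3.9.
Solving gives a = −0.12258, b = −0.36426.
Gradient magnitude |∇z| = √(a² + b²) = √(0.01503 + 0.13269) = 0.38433.
True dip = arctan(0.38433) = 21.0°, dipping toward NNE (azimuth ≈ 019°).

21.0°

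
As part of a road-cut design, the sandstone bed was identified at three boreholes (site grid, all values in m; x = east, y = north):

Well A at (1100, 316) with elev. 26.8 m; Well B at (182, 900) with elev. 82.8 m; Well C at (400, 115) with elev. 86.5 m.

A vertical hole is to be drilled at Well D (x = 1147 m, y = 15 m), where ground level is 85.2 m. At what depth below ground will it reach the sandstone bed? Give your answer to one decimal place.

Two edge vectors: Well A→Well B = (-918, 584, 56), Well A→Well C = (-700, -201, 59.7).
Normal n = (Well A→Well B) × (Well A→Well C) = (46120.8, 15604.6, 593318).
So ∂z/∂x = −n_x/n_z = −0.077734 and ∂z/∂y = −n_y/n_z = −0.026301.
Intercept c from Well A: 26.8 + 85.51 + 8.31 = 120.62.
At (1147, 15): z_contact = −89.16 − 0.39 + 120.62 = 31.06 m.
Depth below ground = 85.2 − 31.06 = 54.1 m.

54.1 m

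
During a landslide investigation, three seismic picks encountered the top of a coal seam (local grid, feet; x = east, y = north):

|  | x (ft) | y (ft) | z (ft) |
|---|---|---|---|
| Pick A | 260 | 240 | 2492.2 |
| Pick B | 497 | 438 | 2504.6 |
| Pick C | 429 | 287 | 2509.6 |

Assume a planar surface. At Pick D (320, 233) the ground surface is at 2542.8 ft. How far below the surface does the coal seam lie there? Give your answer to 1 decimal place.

Let the plane be z = a·x + b·y + c.
Pick B−Pick A: 237a + 198b = 12.4;  Pick C−Pick A: 169a + 47b = 17.4.
Solving gives a = 0.12823, b = −0.09086.
Then c = 2492.2 − a·260 − b·240 = 2480.67.
At (320, 233): z_contact = 41.03 − 21.17 + 2480.67 = 2500.53 ft.
Depth below ground = 2542.8 − 2500.53 = 42.3 ft.

42.3 ft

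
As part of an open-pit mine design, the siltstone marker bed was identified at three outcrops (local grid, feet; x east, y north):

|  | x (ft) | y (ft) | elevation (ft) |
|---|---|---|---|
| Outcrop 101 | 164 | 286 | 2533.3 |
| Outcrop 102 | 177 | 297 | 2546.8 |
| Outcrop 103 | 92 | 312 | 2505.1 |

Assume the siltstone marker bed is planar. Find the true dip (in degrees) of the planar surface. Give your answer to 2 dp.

38.43°

Let the plane be z = a·x + b·y + c.
Outcrop 102−Outcrop 101: 13a + 11b = 13.5;  Outcrop 103−Outcrop 101: −72a + 26b = −28.2.
Solving gives a = 0.58513, b = 0.53575.
Gradient magnitude |∇z| = √(a² + b²) = √(0.34238 + 0.28703) = 0.79335.
True dip = arctan(0.79335) = 38.43°, dipping toward SW (azimuth ≈ 228°).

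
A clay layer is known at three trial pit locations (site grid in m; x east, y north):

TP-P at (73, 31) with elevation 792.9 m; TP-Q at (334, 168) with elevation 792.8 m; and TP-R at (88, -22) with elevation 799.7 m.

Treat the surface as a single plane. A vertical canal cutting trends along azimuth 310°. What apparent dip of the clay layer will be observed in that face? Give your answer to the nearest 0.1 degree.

Let the plane be z = a·x + b·y + c.
TP-Q−TP-P: 261a + 137b = −0.1;  TP-R−TP-P: 15a − 53b = 6.8.
Solving gives a = 0.05830, b = −0.11180.
Unit vector along 310° is (sin 310°, cos 310°) = (-0.7660, 0.6428).
Slope in that direction = a·(-0.7660) + b·(0.6428) = −0.11653.
Apparent dip = arctan|0.11653| = 6.6° (true dip is 7.2°, so apparent ≤ true as expected).

6.6°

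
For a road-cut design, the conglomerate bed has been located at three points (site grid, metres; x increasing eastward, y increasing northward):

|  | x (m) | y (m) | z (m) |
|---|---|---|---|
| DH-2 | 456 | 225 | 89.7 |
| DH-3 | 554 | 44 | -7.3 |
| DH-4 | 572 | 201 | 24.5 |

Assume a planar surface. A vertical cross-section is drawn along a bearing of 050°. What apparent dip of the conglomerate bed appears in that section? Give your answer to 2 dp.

Two edge vectors: DH-2→DH-3 = (98, -181, -97), DH-2→DH-4 = (116, -24, -65.2).
Normal n = (DH-2→DH-3) × (DH-2→DH-4) = (9473.2, -4862.4, 18644).
So ∂z/∂x = −n_x/n_z = −0.50811 and ∂z/∂y = −n_y/n_z = 0.26080.
Unit vector along 050° is (sin 50°, cos 50°) = (0.7660, 0.6428).
Slope in that direction = a·(0.7660) + b·(0.6428) = −0.22159.
Apparent dip = arctan|0.22159| = 12.49° (true dip is 29.7°, so apparent ≤ true as expected).

12.49°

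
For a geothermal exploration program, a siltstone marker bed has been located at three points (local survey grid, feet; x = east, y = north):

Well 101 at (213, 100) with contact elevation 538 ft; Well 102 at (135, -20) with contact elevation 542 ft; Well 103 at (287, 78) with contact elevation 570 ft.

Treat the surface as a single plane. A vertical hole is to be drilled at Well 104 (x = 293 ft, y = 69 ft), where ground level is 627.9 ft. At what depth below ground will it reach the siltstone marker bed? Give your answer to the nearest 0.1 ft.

53.4 ft

Let the plane be z = a·x + b·y + c.
Well 102−Well 101: −78a − 120b = 4;  Well 103−Well 101: 74a − 22b = 32.
Solving gives a = 0.35410, b = −0.26350.
Then c = 538 − a·213 − b·100 = 488.93.
At (293, 69): z_contact = 103.75 − 18.18 + 488.93 = 574.50 ft.
Depth below ground = 627.9 − 574.50 = 53.4 ft.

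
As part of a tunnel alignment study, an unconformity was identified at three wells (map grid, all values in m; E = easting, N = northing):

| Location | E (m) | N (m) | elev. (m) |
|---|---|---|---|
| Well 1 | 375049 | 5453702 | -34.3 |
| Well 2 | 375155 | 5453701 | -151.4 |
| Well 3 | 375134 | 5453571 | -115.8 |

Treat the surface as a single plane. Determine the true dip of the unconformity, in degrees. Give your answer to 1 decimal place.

Let the plane be z = a·E + b·N + c.
Well 2−Well 1: 106a − 1b = −117.1;  Well 3−Well 1: 85a − 131b = −81.5.
Solving gives a = −1.10562, b = −0.09525.
Gradient magnitude |∇z| = √(a² + b²) = √(1.22239 + 0.00907) = 1.10971.
True dip = arctan(1.10971) = 48.0°, dipping toward E (azimuth ≈ 085°).

48.0°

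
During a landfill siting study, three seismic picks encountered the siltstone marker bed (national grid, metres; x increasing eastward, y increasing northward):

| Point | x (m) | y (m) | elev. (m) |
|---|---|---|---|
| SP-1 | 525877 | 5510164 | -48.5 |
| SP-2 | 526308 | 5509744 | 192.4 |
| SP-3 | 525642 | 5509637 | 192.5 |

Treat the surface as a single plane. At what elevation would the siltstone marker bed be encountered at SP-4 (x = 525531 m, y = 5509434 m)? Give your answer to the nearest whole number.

284 m

Let the plane be z = a·x + b·y + c.
SP-2−SP-1: 431a − 420b = 240.9;  SP-3−SP-1: −235a − 527b = 241.
Solving gives a = 0.07897906, b = −0.49252387.
Then c = -48.5 − a·525877 − b·5510164 = 2672305.52.
At (525531, 5509434): z = 41505.9 − 2713527.8 + 2672305.52 = 283.7 m.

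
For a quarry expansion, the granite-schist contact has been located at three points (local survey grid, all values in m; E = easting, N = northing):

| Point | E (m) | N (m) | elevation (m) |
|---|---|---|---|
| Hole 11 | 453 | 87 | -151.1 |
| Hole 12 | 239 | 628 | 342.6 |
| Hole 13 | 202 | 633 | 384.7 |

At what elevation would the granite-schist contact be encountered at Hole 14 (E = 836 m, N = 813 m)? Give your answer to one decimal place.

-206.9 m

Two edge vectors: Hole 11→Hole 12 = (-214, 541, 493.7), Hole 11→Hole 13 = (-251, 546, 535.8).
Normal n = (Hole 11→Hole 12) × (Hole 11→Hole 13) = (20307.6, -9257.5, 18947).
So ∂z/∂E = −n_x/n_z = −1.07181 and ∂z/∂N = −n_y/n_z = 0.48860.
Intercept c from Hole 11: -151.1 + 485.53 − 42.51 = 291.92.
At (836, 813): z = −896.0 + 397.2 + 291.92 = -206.9 m.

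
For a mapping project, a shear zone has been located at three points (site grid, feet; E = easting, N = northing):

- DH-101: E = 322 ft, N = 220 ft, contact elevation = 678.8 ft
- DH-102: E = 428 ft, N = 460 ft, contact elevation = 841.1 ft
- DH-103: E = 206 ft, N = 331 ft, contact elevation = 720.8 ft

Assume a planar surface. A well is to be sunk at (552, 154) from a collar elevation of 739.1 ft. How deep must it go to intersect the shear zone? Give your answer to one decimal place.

53.0 ft

Two edge vectors: DH-101→DH-102 = (106, 240, 162.3), DH-101→DH-103 = (-116, 111, 42).
Normal n = (DH-101→DH-102) × (DH-101→DH-103) = (-7935.3, -23278.8, 39606).
So ∂z/∂E = −n_x/n_z = 0.20036 and ∂z/∂N = −n_y/n_z = 0.58776.
Intercept c from DH-101: 678.8 − 64.51 − 129.31 = 484.98.
At (552, 154): z_contact = 110.60 + 90.51 + 484.98 = 686.09 ft.
Depth below ground = 739.1 − 686.09 = 53.0 ft.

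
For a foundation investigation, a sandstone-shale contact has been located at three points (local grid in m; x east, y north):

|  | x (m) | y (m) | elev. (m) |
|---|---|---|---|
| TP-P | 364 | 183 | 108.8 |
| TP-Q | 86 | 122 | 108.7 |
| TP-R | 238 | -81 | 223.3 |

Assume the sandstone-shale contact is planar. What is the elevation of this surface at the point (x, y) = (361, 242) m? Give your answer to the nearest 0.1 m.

Let the plane be z = a·x + b·y + c.
TP-Q−TP-P: −278a − 61b = −0.1;  TP-R−TP-P: −126a − 264b = 114.5.
Solving gives a = 0.10670, b = −0.48464.
Then c = 108.8 − a·364 − b·183 = 158.65.
At (361, 242): z = 38.5 − 117.3 + 158.65 = 79.9 m.

79.9 m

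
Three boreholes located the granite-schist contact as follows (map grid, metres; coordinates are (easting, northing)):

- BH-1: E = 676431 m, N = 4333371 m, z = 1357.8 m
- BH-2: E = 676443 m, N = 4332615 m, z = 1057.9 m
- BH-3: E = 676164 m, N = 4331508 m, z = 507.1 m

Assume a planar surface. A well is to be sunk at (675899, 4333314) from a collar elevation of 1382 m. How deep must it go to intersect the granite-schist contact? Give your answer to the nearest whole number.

Two edge vectors: BH-1→BH-2 = (12, -756, -299.9), BH-1→BH-3 = (-267, -1863, -850.7).
Normal n = (BH-1→BH-2) × (BH-1→BH-3) = (84415.5, 90281.7, -224208).
So ∂z/∂E = −n_x/n_z = 0.37650530 and ∂z/∂N = −n_y/n_z = 0.40266940.
Intercept c from BH-1: 1357.8 − 254679.86 − 1744915.88 = −1998237.94.
At (675899, 4333314): z_contact = 254479.6 + 1744892.9 − 1998237.94 = 1134.5 m.
Depth below ground = 1382 − 1134.5 = 247 m.

247 m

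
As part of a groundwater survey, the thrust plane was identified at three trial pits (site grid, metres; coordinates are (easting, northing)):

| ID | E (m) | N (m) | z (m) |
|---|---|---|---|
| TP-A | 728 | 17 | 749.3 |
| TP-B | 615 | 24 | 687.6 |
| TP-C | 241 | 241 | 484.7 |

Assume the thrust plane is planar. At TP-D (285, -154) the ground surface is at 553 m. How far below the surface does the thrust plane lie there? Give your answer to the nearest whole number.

Let the plane be z = a·E + b·N + c.
TP-B−TP-A: −113a + 7b = −61.7;  TP-C−TP-A: −487a + 224b = −264.6.
Solving gives a = 0.54644, b = 0.00676.
Then c = 749.3 − a·728 − b·17 = 351.38.
At (285, -154): z_contact = 155.7 − 1.0 + 351.38 = 506.1 m.
Depth below ground = 553 − 506.1 = 47 m.

47 m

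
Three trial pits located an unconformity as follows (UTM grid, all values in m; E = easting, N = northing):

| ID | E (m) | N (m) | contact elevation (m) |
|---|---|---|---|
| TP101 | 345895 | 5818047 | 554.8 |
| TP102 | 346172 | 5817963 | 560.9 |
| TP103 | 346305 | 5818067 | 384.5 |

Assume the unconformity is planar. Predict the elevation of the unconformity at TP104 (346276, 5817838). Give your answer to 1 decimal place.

Let the plane be z = a·E + b·N + c.
TP102−TP101: 277a − 84b = 6.1;  TP103−TP101: 410a + 20b = −170.3.
Solving gives a = −0.354757379, b = −1.242473737.
Then c = 554.8 − a·345895 − b·5818047 = 7352034.20.
At (346276, 5817838): z = −122844.0 − 7228510.9 + 7352034.20 = 679.3 m.

679.3 m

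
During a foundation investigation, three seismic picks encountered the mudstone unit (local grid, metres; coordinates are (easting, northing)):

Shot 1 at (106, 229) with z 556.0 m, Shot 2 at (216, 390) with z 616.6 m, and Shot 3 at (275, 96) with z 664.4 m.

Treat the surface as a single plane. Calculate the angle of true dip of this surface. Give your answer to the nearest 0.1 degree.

31.4°

Let the plane be z = a·E + b·N + c.
Shot 2−Shot 1: 110a + 161b = 60.6;  Shot 3−Shot 1: 169a − 133b = 108.4.
Solving gives a = 0.60977, b = −0.04022.
Gradient magnitude |∇z| = √(a² + b²) = √(0.37182 + 0.00162) = 0.61110.
True dip = arctan(0.61110) = 31.4°, dipping toward W (azimuth ≈ 274°).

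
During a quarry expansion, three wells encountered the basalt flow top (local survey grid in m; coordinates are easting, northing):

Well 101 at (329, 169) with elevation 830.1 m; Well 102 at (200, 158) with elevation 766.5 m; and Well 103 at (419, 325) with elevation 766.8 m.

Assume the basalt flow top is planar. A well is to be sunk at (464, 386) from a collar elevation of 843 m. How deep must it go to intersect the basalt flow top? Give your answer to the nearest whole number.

Let the plane be z = a·easting + b·northing + c.
Well 102−Well 101: −129a − 11b = −63.6;  Well 103−Well 101: 90a + 156b = −63.3.
Solving gives a = 0.55492, b = −0.72592.
Then c = 830.1 − a·329 − b·169 = 770.21.
At (464, 386): z_contact = 257.5 − 280.2 + 770.21 = 747.5 m.
Depth below ground = 843 − 747.5 = 96 m.

96 m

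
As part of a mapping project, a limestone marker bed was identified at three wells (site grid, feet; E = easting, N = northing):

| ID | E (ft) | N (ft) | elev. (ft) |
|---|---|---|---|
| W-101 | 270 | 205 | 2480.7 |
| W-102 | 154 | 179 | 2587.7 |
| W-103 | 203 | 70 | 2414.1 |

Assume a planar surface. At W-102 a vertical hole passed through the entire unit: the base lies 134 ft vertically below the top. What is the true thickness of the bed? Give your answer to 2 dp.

71.67 ft

Two edge vectors: W-101→W-102 = (-116, -26, 107), W-101→W-103 = (-67, -135, -66.6).
Normal n = (W-101→W-102) × (W-101→W-103) = (16176.6, -14894.6, 13918).
So ∂z/∂E = −n_x/n_z = −1.16228 and ∂z/∂N = −n_y/n_z = 1.07017.
|∇z| = √(a²+b²) = 1.57992, so dip δ = arctan(1.57992) = 57.67°.
True thickness = vertical thickness × cos δ = 134 × cos 57.67° = 71.67 ft.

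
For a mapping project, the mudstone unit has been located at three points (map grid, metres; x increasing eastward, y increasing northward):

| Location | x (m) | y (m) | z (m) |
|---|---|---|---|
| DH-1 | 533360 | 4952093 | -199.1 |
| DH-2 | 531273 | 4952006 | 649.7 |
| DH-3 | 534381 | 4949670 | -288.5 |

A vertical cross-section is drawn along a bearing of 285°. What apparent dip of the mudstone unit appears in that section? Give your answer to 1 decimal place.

19.5°

Let the plane be z = a·x + b·y + c.
DH-2−DH-1: −2087a − 87b = 848.8;  DH-3−DH-1: 1021a − 2423b = −89.4.
Solving gives a = −0.40120, b = −0.13216.
Unit vector along 285° is (sin 285°, cos 285°) = (-0.9659, 0.2588).
Slope in that direction = a·(-0.9659) + b·(0.2588) = 0.35332.
Apparent dip = arctan|0.35332| = 19.5° (true dip is 22.9°, so apparent ≤ true as expected).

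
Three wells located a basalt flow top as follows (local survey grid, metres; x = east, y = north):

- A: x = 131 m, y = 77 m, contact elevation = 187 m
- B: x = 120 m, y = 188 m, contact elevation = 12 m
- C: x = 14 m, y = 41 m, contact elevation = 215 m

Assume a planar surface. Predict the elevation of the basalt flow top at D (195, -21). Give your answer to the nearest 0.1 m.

Let the plane be z = a·x + b·y + c.
B−A: −11a + 111b = −175;  C−A: −117a − 36b = 28.
Solving gives a = 0.23851, b = −1.55294.
Then c = 187 − a·131 − b·77 = 275.33.
At (195, -21): z = 46.5 + 32.6 + 275.33 = 354.5 m.

354.5 m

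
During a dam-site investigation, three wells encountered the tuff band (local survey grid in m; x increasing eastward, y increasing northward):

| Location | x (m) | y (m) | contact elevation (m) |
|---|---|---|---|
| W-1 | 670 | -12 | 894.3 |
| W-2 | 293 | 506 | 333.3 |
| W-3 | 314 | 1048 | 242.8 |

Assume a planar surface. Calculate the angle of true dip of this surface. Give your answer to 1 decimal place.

Two edge vectors: W-1→W-2 = (-377, 518, -561), W-1→W-3 = (-356, 1060, -651.5).
Normal n = (W-1→W-2) × (W-1→W-3) = (257183, -45899.5, -215212).
So ∂z/∂x = −n_x/n_z = 1.19502 and ∂z/∂y = −n_y/n_z = −0.21328.
Gradient magnitude |∇z| = √(a² + b²) = √(1.42808 + 0.04549) = 1.21390.
True dip = arctan(1.21390) = 50.5°, dipping toward W (azimuth ≈ 280°).

50.5°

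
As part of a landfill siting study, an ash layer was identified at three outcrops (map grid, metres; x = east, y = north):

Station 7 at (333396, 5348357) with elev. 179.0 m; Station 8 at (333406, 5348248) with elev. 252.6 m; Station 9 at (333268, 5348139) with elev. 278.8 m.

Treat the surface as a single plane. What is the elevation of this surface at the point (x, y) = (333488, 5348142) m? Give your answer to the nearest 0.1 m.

Two edge vectors: Station 7→Station 8 = (10, -109, 73.6), Station 7→Station 9 = (-128, -218, 99.8).
Normal n = (Station 7→Station 8) × (Station 7→Station 9) = (5166.6, -10418.8, -16132).
So ∂z/∂x = −n_x/n_z = 0.320270270 and ∂z/∂y = −n_y/n_z = −0.645846764.
Intercept c from Station 7: 179 − 106776.83 + 3454219.06 = 3347621.24.
At (333488, 5348142): z = 106806.3 − 3454080.2 + 3347621.24 = 347.3 m.

347.3 m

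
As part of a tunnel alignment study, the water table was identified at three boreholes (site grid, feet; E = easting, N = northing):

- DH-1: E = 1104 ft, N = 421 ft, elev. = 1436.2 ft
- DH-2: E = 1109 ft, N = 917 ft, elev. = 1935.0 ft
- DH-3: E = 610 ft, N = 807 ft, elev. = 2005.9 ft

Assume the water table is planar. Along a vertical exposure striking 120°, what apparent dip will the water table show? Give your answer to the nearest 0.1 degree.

39.4°

Let the plane be z = a·E + b·N + c.
DH-2−DH-1: 5a + 496b = 498.8;  DH-3−DH-1: −494a + 386b = 569.7.
Solving gives a = −0.36458, b = 1.00932.
Unit vector along 120° is (sin 120°, cos 120°) = (0.8660, -0.5000).
Slope in that direction = a·(0.8660) + b·(-0.5000) = −0.82040.
Apparent dip = arctan|0.82040| = 39.4° (true dip is 47.0°, so apparent ≤ true as expected).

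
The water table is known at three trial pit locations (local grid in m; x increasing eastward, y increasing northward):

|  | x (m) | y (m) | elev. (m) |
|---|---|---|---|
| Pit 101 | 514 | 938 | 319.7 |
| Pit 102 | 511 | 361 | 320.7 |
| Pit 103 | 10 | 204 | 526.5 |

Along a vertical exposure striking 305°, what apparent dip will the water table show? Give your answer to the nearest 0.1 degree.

18.6°

Let the plane be z = a·x + b·y + c.
Pit 102−Pit 101: −3a − 577b = 1;  Pit 103−Pit 101: −504a − 734b = 206.8.
Solving gives a = −0.41090, b = 0.00040.
Unit vector along 305° is (sin 305°, cos 305°) = (-0.8192, 0.5736).
Slope in that direction = a·(-0.8192) + b·(0.5736) = 0.33682.
Apparent dip = arctan|0.33682| = 18.6° (true dip is 22.3°, so apparent ≤ true as expected).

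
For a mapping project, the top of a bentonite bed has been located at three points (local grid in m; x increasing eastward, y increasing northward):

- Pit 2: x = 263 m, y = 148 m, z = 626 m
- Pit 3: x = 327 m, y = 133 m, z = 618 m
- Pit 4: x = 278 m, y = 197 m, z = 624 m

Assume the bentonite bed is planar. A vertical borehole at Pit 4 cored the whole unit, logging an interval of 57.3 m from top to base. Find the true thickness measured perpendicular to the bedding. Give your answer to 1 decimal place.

56.9 m

Two edge vectors: Pit 2→Pit 3 = (64, -15, -8), Pit 2→Pit 4 = (15, 49, -2).
Normal n = (Pit 2→Pit 3) × (Pit 2→Pit 4) = (422, 8, 3361).
So ∂z/∂x = −n_x/n_z = −0.12556 and ∂z/∂y = −n_y/n_z = −0.00238.
|∇z| = √(a²+b²) = 0.12558, so dip δ = arctan(0.12558) = 7.16°.
True thickness = vertical thickness × cos δ = 57.3 × cos 7.16° = 56.9 m.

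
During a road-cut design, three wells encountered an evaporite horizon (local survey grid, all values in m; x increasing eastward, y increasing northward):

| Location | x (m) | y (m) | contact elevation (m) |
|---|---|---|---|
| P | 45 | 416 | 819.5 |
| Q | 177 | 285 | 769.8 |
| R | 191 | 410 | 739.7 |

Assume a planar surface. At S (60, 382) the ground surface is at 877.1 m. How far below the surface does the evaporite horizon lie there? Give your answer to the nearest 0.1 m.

Two edge vectors: P→Q = (132, -131, -49.7), P→R = (146, -6, -79.8).
Normal n = (P→Q) × (P→R) = (10155.6, 3277.4, 18334).
So ∂z/∂x = −n_x/n_z = −0.55392 and ∂z/∂y = −n_y/n_z = −0.17876.
Intercept c from P: 819.5 + 24.93 + 74.36 = 918.79.
At (60, 382): z_contact = −33.24 − 68.29 + 918.79 = 817.27 m.
Depth below ground = 877.1 − 817.27 = 59.8 m.

59.8 m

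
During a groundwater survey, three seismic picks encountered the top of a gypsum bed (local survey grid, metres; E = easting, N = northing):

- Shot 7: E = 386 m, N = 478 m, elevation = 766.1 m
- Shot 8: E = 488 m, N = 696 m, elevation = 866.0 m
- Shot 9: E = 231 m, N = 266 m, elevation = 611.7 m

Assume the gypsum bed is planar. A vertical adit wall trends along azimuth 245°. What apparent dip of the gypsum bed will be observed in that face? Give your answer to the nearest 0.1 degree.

Two edge vectors: Shot 7→Shot 8 = (102, 218, 99.9), Shot 7→Shot 9 = (-155, -212, -154.4).
Normal n = (Shot 7→Shot 8) × (Shot 7→Shot 9) = (-12480.4, 264.3, 12166).
So ∂z/∂E = −n_x/n_z = 1.02584 and ∂z/∂N = −n_y/n_z = −0.02172.
Unit vector along 245° is (sin 245°, cos 245°) = (-0.9063, -0.4226).
Slope in that direction = a·(-0.9063) + b·(-0.4226) = −0.92055.
Apparent dip = arctan|0.92055| = 42.6° (true dip is 45.7°, so apparent ≤ true as expected).

42.6°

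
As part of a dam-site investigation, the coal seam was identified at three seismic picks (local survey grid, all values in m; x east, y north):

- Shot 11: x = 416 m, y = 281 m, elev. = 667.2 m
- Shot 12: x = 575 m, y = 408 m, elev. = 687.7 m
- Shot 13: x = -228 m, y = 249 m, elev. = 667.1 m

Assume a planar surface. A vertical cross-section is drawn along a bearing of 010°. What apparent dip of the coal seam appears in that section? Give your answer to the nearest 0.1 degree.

9.5°

Two edge vectors: Shot 11→Shot 12 = (159, 127, 20.5), Shot 11→Shot 13 = (-644, -32, -0.1).
Normal n = (Shot 11→Shot 12) × (Shot 11→Shot 13) = (643.3, -13186.1, 76700).
So ∂z/∂x = −n_x/n_z = −0.00839 and ∂z/∂y = −n_y/n_z = 0.17192.
Unit vector along 010° is (sin 10°, cos 10°) = (0.1736, 0.9848).
Slope in that direction = a·(0.1736) + b·(0.9848) = 0.16785.
Apparent dip = arctan|0.16785| = 9.5° (true dip is 9.8°, so apparent ≤ true as expected).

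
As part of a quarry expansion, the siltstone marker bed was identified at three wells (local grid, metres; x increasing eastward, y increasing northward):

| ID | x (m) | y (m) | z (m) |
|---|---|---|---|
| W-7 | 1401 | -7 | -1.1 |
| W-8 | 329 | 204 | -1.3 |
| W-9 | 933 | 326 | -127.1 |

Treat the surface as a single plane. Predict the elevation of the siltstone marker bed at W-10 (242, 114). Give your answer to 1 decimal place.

Two edge vectors: W-7→W-8 = (-1072, 211, -0.2), W-7→W-9 = (-468, 333, -126).
Normal n = (W-7→W-8) × (W-7→W-9) = (-26519.4, -134978.4, -258228).
So ∂z/∂x = −n_x/n_z = −0.102698 and ∂z/∂y = −n_y/n_z = −0.522710.
Intercept c from W-7: -1.1 + 143.88 − 3.66 = 139.12.
At (242, 114): z = −24.9 − 59.6 + 139.12 = 54.7 m.

54.7 m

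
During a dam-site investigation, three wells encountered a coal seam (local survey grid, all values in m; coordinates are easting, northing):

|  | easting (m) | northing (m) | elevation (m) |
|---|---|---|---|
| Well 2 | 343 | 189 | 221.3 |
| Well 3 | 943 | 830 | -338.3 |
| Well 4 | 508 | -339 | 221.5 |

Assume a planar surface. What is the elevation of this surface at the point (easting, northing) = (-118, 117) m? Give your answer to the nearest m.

559 m

Two edge vectors: Well 2→Well 3 = (600, 641, -559.6), Well 2→Well 4 = (165, -528, 0.2).
Normal n = (Well 2→Well 3) × (Well 2→Well 4) = (-295340.6, -92454, -422565).
So ∂z/∂easting = −n_x/n_z = −0.69892 and ∂z/∂northing = −n_y/n_z = −0.21879.
Intercept c from Well 2: 221.3 + 239.73 + 41.35 = 502.38.
At (-118, 117): z = 82.5 − 25.6 + 502.38 = 559.3 m.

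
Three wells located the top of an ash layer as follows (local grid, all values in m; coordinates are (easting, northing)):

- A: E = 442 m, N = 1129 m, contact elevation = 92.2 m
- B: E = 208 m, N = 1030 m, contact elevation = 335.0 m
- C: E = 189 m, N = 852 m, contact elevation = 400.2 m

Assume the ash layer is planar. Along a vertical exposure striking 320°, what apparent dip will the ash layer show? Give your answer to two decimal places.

Two edge vectors: A→B = (-234, -99, 242.8), A→C = (-253, -277, 308).
Normal n = (A→B) × (A→C) = (36763.6, 10643.6, 39771).
So ∂z/∂E = −n_x/n_z = −0.92438 and ∂z/∂N = −n_y/n_z = −0.26762.
Unit vector along 320° is (sin 320°, cos 320°) = (-0.6428, 0.7660).
Slope in that direction = a·(-0.6428) + b·(0.7660) = 0.38917.
Apparent dip = arctan|0.38917| = 21.26° (true dip is 43.9°, so apparent ≤ true as expected).

21.26°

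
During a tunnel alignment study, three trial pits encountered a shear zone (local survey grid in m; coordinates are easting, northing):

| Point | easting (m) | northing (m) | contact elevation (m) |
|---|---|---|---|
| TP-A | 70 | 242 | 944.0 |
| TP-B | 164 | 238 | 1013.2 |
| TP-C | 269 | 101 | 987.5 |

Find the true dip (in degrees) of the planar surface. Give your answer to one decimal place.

47.6°

Two edge vectors: TP-A→TP-B = (94, -4, 69.2), TP-A→TP-C = (199, -141, 43.5).
Normal n = (TP-A→TP-B) × (TP-A→TP-C) = (9583.2, 9681.8, -12458).
So ∂z/∂easting = −n_x/n_z = 0.76924 and ∂z/∂northing = −n_y/n_z = 0.77716.
Gradient magnitude |∇z| = √(a² + b²) = √(0.59173 + 0.60397) = 1.09348.
True dip = arctan(1.09348) = 47.6°, dipping toward SW (azimuth ≈ 225°).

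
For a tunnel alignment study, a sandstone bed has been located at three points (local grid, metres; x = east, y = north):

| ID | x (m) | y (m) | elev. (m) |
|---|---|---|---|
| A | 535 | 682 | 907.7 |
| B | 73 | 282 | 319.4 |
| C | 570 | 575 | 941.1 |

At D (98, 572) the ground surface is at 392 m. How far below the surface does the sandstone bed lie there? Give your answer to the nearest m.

Let the plane be z = a·x + b·y + c.
B−A: −462a − 400b = −588.3;  C−A: 35a − 107b = 33.4.
Solving gives a = 1.20295, b = 0.08134.
Then c = 907.7 − a·535 − b·682 = 208.65.
At (98, 572): z_contact = 117.9 + 46.5 + 208.65 = 373.1 m.
Depth below ground = 392 − 373.1 = 19 m.

19 m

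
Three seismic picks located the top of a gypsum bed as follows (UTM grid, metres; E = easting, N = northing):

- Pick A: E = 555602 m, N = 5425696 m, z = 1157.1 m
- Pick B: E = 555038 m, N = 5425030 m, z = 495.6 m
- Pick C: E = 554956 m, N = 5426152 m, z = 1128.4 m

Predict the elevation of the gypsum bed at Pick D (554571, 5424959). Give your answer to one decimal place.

Let the plane be z = a·E + b·N + c.
Pick B−Pick A: −564a − 666b = −661.5;  Pick C−Pick A: −646a + 456b = −28.7.
Solving gives a = 0.466611678, b = 0.598094615.
Then c = 1157.1 − a·555602 − b·5425696 = −3503172.84.
At (554571, 5424959): z = 258769.3 + 3244638.8 − 3503172.84 = 235.2 m.

235.2 m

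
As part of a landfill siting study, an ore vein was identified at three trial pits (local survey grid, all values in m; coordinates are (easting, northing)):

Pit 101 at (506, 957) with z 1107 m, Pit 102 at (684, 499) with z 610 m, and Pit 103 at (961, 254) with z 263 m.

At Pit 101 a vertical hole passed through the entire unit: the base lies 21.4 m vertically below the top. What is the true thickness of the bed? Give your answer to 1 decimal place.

15.0 m

Let the plane be z = a·E + b·N + c.
Pit 102−Pit 101: 178a − 458b = −497;  Pit 103−Pit 101: 455a − 703b = −844.
Solving gives a = −0.44635, b = 0.91168.
|∇z| = √(a²+b²) = 1.01508, so dip δ = arctan(1.01508) = 45.43°.
True thickness = vertical thickness × cos δ = 21.4 × cos 45.43° = 15.0 m.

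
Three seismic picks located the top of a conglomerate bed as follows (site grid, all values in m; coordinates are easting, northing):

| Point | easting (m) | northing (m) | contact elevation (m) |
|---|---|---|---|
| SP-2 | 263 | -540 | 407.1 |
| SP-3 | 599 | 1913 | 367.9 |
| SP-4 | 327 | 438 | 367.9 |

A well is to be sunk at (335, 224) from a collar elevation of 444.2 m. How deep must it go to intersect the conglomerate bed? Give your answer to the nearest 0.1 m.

Let the plane be z = a·easting + b·northing + c.
SP-3−SP-2: 336a + 2453b = −39.2;  SP-4−SP-2: 64a + 978b = −39.2.
Solving gives a = 0.336915, b = −0.062129.
Then c = 407.1 − a·263 − b·-540 = 284.94.
At (335, 224): z_contact = 112.87 − 13.92 + 284.94 = 383.89 m.
Depth below ground = 444.2 − 383.89 = 60.3 m.

60.3 m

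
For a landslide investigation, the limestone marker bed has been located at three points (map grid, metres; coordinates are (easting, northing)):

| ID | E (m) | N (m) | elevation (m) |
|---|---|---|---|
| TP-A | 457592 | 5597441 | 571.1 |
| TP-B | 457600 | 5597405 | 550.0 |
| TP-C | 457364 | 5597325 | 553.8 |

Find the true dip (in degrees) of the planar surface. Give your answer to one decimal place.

30.0°

Let the plane be z = a·E + b·N + c.
TP-B−TP-A: 8a − 36b = −21.1;  TP-C−TP-A: −228a − 116b = −17.3.
Solving gives a = −0.19974, b = 0.54173.
Gradient magnitude |∇z| = √(a² + b²) = √(0.03989 + 0.29347) = 0.57737.
True dip = arctan(0.57737) = 30.0°, dipping toward SSE (azimuth ≈ 160°).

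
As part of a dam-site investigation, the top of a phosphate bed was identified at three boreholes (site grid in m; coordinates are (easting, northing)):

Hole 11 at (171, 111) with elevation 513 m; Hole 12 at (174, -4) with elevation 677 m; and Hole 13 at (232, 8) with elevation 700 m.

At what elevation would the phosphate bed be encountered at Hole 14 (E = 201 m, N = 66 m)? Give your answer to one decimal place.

597.0 m

Two edge vectors: Hole 11→Hole 12 = (3, -115, 164), Hole 11→Hole 13 = (61, -103, 187).
Normal n = (Hole 11→Hole 12) × (Hole 11→Hole 13) = (-4613, 9443, 6706).
So ∂z/∂E = −n_x/n_z = 0.68789 and ∂z/∂N = −n_y/n_z = −1.40814.
Intercept c from Hole 11: 513 − 117.63 + 156.30 = 551.67.
At (201, 66): z = 138.3 − 92.9 + 551.67 = 597.0 m.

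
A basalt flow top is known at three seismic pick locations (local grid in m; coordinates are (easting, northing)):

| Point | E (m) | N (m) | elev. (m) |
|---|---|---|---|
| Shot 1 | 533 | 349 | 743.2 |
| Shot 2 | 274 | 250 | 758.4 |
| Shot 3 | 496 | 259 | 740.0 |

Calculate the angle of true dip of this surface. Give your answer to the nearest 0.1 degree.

Two edge vectors: Shot 1→Shot 2 = (-259, -99, 15.2), Shot 1→Shot 3 = (-37, -90, -3.2).
Normal n = (Shot 1→Shot 2) × (Shot 1→Shot 3) = (1684.8, -1391.2, 19647).
So ∂z/∂E = −n_x/n_z = −0.08575 and ∂z/∂N = −n_y/n_z = 0.07081.
Gradient magnitude |∇z| = √(a² + b²) = √(0.00735 + 0.00501) = 0.11121.
True dip = arctan(0.11121) = 6.3°, dipping toward SE (azimuth ≈ 130°).

6.3°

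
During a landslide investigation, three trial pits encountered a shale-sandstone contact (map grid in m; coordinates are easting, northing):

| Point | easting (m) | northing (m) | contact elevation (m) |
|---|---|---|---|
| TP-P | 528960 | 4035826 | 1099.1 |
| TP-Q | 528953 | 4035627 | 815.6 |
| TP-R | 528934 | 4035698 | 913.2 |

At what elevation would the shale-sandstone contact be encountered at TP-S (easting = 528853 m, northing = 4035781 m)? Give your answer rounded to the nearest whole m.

Two edge vectors: TP-P→TP-Q = (-7, -199, -283.5), TP-P→TP-R = (-26, -128, -185.9).
Normal n = (TP-P→TP-Q) × (TP-P→TP-R) = (706.1, 6069.7, -4278).
So ∂z/∂easting = −n_x/n_z = 0.16505376 and ∂z/∂northing = −n_y/n_z = 1.41881720.
Intercept c from TP-P: 1099.1 − 87306.84 − 5726099.36 = −5812307.10.
At (528853, 4035781): z = 87289.2 + 5726035.5 − 5812307.10 = 1017.6 m.

1018 m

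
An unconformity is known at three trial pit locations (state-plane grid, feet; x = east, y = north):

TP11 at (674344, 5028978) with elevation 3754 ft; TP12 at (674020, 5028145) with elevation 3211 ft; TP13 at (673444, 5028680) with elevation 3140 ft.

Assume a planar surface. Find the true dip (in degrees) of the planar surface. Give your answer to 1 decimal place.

34.8°

Two edge vectors: TP11→TP12 = (-324, -833, -543), TP11→TP13 = (-900, -298, -614).
Normal n = (TP11→TP12) × (TP11→TP13) = (349648, 289764, -653148).
So ∂z/∂x = −n_x/n_z = 0.53533 and ∂z/∂y = −n_y/n_z = 0.44364.
Gradient magnitude |∇z| = √(a² + b²) = √(0.28658 + 0.19682) = 0.69527.
True dip = arctan(0.69527) = 34.8°, dipping toward SW (azimuth ≈ 230°).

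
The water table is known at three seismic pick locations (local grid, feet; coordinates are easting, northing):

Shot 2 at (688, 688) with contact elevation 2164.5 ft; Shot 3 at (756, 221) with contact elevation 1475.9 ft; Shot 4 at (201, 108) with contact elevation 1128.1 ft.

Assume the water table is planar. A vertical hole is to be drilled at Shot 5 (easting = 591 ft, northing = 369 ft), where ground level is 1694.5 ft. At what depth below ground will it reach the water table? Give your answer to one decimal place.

Let the plane be z = a·easting + b·northing + c.
Shot 3−Shot 2: 68a − 467b = −688.6;  Shot 4−Shot 2: −487a − 580b = −1036.4.
Solving gives a = 0.31705, b = 1.52068.
Then c = 2164.5 − a·688 − b·688 = 900.14.
At (591, 369): z_contact = 187.38 + 561.13 + 900.14 = 1648.65 ft.
Depth below ground = 1694.5 − 1648.65 = 45.9 ft.

45.9 ft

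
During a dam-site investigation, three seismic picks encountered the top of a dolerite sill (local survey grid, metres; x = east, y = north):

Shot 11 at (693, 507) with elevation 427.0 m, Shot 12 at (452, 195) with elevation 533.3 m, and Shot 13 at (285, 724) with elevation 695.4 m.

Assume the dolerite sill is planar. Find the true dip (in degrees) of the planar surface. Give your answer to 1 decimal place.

Let the plane be z = a·x + b·y + c.
Shot 12−Shot 11: −241a − 312b = 106.3;  Shot 13−Shot 11: −408a + 217b = 268.4.
Solving gives a = −0.59472, b = 0.11868.
Gradient magnitude |∇z| = √(a² + b²) = √(0.35369 + 0.01408) = 0.60645.
True dip = arctan(0.60645) = 31.2°, dipping toward ESE (azimuth ≈ 101°).

31.2°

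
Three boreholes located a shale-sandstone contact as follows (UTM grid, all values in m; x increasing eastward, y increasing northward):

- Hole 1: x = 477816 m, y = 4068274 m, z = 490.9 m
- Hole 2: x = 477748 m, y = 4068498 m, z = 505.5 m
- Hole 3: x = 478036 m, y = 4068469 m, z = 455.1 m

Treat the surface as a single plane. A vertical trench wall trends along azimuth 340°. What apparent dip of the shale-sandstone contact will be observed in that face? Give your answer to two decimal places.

Two edge vectors: Hole 1→Hole 2 = (-68, 224, 14.6), Hole 1→Hole 3 = (220, 195, -35.8).
Normal n = (Hole 1→Hole 2) × (Hole 1→Hole 3) = (-10866.2, 777.6, -62540).
So ∂z/∂x = −n_x/n_z = −0.17375 and ∂z/∂y = −n_y/n_z = 0.01243.
Unit vector along 340° is (sin 340°, cos 340°) = (-0.3420, 0.9397).
Slope in that direction = a·(-0.3420) + b·(0.9397) = 0.07111.
Apparent dip = arctan|0.07111| = 4.07° (true dip is 9.9°, so apparent ≤ true as expected).

4.07°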